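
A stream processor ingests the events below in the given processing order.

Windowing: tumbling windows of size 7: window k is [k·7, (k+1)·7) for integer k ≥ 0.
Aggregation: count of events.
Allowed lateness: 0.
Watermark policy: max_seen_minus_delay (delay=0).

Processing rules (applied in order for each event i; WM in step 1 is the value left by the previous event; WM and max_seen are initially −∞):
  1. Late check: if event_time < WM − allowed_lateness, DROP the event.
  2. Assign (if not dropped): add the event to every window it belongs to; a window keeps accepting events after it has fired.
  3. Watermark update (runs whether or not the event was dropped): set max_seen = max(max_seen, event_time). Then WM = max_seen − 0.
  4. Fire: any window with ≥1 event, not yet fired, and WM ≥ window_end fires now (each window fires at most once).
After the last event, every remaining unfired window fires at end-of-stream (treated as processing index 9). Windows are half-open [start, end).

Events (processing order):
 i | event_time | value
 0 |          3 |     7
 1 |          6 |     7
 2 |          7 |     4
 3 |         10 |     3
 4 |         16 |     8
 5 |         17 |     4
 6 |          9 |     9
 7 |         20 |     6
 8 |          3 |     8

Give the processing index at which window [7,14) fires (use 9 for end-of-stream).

i=0 t=3 v=7: → [0,7); WM=3
i=1 t=6 v=7: → [0,7); WM=6
i=2 t=7 v=4: → [7,14); WM=7; [0,7) fires=2
i=3 t=10 v=3: → [7,14); WM=10
i=4 t=16 v=8: → [14,21); WM=16; [7,14) fires=2
i=5 t=17 v=4: → [14,21); WM=17
i=6 t=9 v=9: DROP (t<17-0); WM=17
i=7 t=20 v=6: → [14,21); WM=20
i=8 t=3 v=8: DROP (t<20-0); WM=20

4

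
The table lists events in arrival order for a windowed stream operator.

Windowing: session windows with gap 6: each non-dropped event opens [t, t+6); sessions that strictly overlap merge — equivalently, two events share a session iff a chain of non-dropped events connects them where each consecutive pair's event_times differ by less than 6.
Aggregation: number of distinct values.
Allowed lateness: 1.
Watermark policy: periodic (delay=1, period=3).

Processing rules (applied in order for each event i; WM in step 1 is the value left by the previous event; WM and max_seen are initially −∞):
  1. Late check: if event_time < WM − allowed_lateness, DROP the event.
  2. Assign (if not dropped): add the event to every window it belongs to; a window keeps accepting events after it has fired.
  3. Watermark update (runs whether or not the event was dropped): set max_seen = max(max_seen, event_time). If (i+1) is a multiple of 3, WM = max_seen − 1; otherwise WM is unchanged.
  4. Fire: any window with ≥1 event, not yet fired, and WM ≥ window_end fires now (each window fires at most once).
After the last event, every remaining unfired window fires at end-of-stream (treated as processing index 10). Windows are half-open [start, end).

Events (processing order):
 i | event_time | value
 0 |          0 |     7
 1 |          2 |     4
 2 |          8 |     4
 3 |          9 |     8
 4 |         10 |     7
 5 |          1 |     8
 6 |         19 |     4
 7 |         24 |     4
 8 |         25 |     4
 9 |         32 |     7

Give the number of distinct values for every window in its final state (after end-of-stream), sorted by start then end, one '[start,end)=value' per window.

[0,8)=2 [8,16)=3 [19,31)=1 [32,38)=1

i=0 t=0 v=7: → [0,6); WM=−∞
i=1 t=2 v=4: → [0,8); WM=−∞
i=2 t=8 v=4: → [8,14); WM=7
i=3 t=9 v=8: → [8,15); WM=7
i=4 t=10 v=7: → [8,16); WM=7
i=5 t=1 v=8: DROP (t<7-1); WM=9
i=6 t=19 v=4: → [19,25); WM=9
i=7 t=24 v=4: → [19,30); WM=9
i=8 t=25 v=4: → [19,31); WM=24
i=9 t=32 v=7: → [32,38); WM=24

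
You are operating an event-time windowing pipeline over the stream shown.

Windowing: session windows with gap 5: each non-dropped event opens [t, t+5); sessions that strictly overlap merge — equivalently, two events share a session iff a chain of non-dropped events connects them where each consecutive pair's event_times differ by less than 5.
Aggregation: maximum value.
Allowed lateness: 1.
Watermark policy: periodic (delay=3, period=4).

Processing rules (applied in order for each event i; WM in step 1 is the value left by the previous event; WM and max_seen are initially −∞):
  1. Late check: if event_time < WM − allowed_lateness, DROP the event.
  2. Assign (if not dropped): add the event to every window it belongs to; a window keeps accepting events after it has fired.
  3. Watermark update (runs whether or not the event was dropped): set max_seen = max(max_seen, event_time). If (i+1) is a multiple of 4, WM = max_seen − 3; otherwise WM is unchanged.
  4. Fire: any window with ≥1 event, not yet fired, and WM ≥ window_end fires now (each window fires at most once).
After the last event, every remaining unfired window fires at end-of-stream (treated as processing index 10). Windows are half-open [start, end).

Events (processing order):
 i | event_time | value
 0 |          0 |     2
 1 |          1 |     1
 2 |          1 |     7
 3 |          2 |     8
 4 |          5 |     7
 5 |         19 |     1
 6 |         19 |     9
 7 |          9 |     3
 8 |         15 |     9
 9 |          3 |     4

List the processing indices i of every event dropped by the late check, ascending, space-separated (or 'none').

9

i=0 t=0 v=2: → [0,5); WM=−∞
i=1 t=1 v=1: → [0,6); WM=−∞
i=2 t=1 v=7: → [0,6); WM=−∞
i=3 t=2 v=8: → [0,7); WM=-1
i=4 t=5 v=7: → [0,10); WM=-1
i=5 t=19 v=1: → [19,24); WM=-1
i=6 t=19 v=9: → [19,24); WM=-1
i=7 t=9 v=3: → [0,14); WM=16
i=8 t=15 v=9: → [15,24); WM=16
i=9 t=3 v=4: DROP (t<16-1); WM=16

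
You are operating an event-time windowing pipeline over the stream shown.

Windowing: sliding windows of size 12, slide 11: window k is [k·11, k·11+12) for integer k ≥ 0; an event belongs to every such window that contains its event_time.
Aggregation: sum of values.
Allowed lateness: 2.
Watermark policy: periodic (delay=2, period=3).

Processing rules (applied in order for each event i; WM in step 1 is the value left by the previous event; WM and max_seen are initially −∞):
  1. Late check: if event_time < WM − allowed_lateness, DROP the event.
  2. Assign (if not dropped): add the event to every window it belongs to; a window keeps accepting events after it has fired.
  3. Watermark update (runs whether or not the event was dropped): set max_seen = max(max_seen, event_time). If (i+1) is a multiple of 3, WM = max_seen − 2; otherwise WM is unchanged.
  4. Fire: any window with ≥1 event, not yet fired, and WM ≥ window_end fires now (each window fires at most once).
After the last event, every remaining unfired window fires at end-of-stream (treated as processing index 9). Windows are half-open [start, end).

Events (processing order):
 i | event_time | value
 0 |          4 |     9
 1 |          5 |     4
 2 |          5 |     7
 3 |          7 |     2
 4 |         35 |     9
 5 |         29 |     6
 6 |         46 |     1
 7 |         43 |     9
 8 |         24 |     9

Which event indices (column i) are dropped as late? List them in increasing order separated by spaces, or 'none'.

8

i=0 t=4 v=9: → [0,12); WM=−∞
i=1 t=5 v=4: → [0,12); WM=−∞
i=2 t=5 v=7: → [0,12); WM=3
i=3 t=7 v=2: → [0,12); WM=3
i=4 t=35 v=9: → [33,45); WM=3
i=5 t=29 v=6: → [22,34); WM=33; [0,12) fires=22
i=6 t=46 v=1: → [44,56); WM=33
i=7 t=43 v=9: → [33,45); WM=33
i=8 t=24 v=9: DROP (t<33-2); WM=44; [22,34) fires=6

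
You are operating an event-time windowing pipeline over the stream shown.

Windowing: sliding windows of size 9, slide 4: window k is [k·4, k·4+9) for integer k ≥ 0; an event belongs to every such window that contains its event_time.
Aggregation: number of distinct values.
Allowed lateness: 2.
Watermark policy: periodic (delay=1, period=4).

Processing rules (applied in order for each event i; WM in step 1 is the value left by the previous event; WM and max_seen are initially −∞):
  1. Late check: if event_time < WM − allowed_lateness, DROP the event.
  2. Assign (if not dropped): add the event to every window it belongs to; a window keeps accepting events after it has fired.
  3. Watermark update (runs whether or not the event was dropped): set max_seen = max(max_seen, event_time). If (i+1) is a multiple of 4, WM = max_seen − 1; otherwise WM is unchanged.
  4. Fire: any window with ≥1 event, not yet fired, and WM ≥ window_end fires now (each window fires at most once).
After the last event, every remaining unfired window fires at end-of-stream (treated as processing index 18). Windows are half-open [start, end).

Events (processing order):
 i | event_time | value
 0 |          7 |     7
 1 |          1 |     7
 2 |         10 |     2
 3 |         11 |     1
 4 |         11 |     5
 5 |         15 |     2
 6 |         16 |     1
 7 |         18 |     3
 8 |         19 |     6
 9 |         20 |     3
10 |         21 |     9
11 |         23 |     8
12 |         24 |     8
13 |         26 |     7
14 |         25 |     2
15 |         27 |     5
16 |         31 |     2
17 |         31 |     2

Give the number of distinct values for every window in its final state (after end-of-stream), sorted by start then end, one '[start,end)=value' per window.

[0,9)=1 [4,13)=4 [8,17)=3 [12,21)=4 [16,25)=5 [20,29)=6 [24,33)=4 [28,37)=1

i=0 t=7 v=7: → [4,13),[0,9); WM=−∞
i=1 t=1 v=7: → [0,9); WM=−∞
i=2 t=10 v=2: → [8,17),[4,13); WM=−∞
i=3 t=11 v=1: → [8,17),[4,13); WM=10; [0,9) fires=1
i=4 t=11 v=5: → [8,17),[4,13); WM=10
i=5 t=15 v=2: → [12,21),[8,17); WM=10
i=6 t=16 v=1: → [16,25),[12,21),[8,17); WM=10
i=7 t=18 v=3: → [16,25),[12,21); WM=17; [4,13) fires=4 [8,17) fires=3
i=8 t=19 v=6: → [16,25),[12,21); WM=17
i=9 t=20 v=3: → [20,29),[16,25),[12,21); WM=17
i=10 t=21 v=9: → [20,29),[16,25); WM=17
i=11 t=23 v=8: → [20,29),[16,25); WM=22; [12,21) fires=4
i=12 t=24 v=8: → [24,33),[20,29),[16,25); WM=22
i=13 t=26 v=7: → [24,33),[20,29); WM=22
i=14 t=25 v=2: → [24,33),[20,29); WM=22
i=15 t=27 v=5: → [24,33),[20,29); WM=26; [16,25) fires=5
i=16 t=31 v=2: → [28,37),[24,33); WM=26
i=17 t=31 v=2: → [28,37),[24,33); WM=26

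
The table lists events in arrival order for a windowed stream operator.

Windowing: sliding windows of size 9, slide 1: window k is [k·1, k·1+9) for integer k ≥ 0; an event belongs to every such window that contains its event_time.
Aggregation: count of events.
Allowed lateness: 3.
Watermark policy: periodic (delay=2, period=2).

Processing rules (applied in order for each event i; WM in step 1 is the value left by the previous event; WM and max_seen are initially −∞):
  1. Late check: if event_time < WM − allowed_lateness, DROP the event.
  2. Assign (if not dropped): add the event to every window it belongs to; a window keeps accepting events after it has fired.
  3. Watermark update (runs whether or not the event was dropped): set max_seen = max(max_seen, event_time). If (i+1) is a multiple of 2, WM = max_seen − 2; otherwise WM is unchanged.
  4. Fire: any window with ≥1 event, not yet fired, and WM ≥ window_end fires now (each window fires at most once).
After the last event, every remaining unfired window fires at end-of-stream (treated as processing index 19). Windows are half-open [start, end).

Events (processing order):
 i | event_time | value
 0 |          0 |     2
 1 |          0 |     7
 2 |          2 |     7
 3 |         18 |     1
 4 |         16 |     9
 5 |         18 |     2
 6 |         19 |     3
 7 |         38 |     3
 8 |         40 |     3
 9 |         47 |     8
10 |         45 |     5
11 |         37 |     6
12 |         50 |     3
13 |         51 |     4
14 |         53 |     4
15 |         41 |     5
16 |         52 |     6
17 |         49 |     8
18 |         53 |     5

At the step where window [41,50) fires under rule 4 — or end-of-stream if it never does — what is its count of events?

2

i=0 t=0 v=2: → [0,9); WM=−∞
i=1 t=0 v=7: → [0,9); WM=-2
i=2 t=2 v=7: → [2,11),[1,10),[0,9); WM=-2
i=3 t=18 v=1: → [18,27),[17,26),[16,25),[15,24),[14,23),[13,22),[12,21),[11,20),[10,19); WM=16; [0,9) fires=3 [1,10) fires=1 [2,11) fires=1
i=4 t=16 v=9: → [16,25),[15,24),[14,23),[13,22),[12,21),[11,20),[10,19),[9,18),[8,17); WM=16
i=5 t=18 v=2: → [18,27),[17,26),[16,25),[15,24),[14,23),[13,22),[12,21),[11,20),[10,19); WM=16
i=6 t=19 v=3: → [19,28),[18,27),[17,26),[16,25),[15,24),[14,23),[13,22),[12,21),[11,20); WM=16
i=7 t=38 v=3: → [38,47),[37,46),[36,45),[35,44),[34,43),[33,42),[32,41),[31,40),[30,39); WM=36; [8,17) fires=1 [9,18) fires=1 [10,19) fires=3 [11,20) fires=4 [12,21) fires=4 [13,22) fires=4 [14,23) fires=4 [15,24) fires=4 [16,25) fires=4 [17,26) fires=3 [18,27) fires=3 [19,28) fires=1
i=8 t=40 v=3: → [40,49),[39,48),[38,47),[37,46),[36,45),[35,44),[34,43),[33,42),[32,41); WM=36
i=9 t=47 v=8: → [47,56),[46,55),[45,54),[44,53),[43,52),[42,51),[41,50),[40,49),[39,48); WM=45; [30,39) fires=1 [31,40) fires=1 [32,41) fires=2 [33,42) fires=2 [34,43) fires=2 [35,44) fires=2 [36,45) fires=2
i=10 t=45 v=5: → [45,54),[44,53),[43,52),[42,51),[41,50),[40,49),[39,48),[38,47),[37,46); WM=45
i=11 t=37 v=6: DROP (t<45-3); WM=45
i=12 t=50 v=3: → [50,59),[49,58),[48,57),[47,56),[46,55),[45,54),[44,53),[43,52),[42,51); WM=45
i=13 t=51 v=4: → [51,60),[50,59),[49,58),[48,57),[47,56),[46,55),[45,54),[44,53),[43,52); WM=49; [37,46) fires=3 [38,47) fires=3 [39,48) fires=3 [40,49) fires=3
i=14 t=53 v=4: → [53,62),[52,61),[51,60),[50,59),[49,58),[48,57),[47,56),[46,55),[45,54); WM=49
i=15 t=41 v=5: DROP (t<49-3); WM=51; [41,50) fires=2 [42,51) fires=3
i=16 t=52 v=6: → [52,61),[51,60),[50,59),[49,58),[48,57),[47,56),[46,55),[45,54),[44,53); WM=51
i=17 t=49 v=8: → [49,58),[48,57),[47,56),[46,55),[45,54),[44,53),[43,52),[42,51),[41,50); WM=51
i=18 t=53 v=5: → [53,62),[52,61),[51,60),[50,59),[49,58),[48,57),[47,56),[46,55),[45,54); WM=51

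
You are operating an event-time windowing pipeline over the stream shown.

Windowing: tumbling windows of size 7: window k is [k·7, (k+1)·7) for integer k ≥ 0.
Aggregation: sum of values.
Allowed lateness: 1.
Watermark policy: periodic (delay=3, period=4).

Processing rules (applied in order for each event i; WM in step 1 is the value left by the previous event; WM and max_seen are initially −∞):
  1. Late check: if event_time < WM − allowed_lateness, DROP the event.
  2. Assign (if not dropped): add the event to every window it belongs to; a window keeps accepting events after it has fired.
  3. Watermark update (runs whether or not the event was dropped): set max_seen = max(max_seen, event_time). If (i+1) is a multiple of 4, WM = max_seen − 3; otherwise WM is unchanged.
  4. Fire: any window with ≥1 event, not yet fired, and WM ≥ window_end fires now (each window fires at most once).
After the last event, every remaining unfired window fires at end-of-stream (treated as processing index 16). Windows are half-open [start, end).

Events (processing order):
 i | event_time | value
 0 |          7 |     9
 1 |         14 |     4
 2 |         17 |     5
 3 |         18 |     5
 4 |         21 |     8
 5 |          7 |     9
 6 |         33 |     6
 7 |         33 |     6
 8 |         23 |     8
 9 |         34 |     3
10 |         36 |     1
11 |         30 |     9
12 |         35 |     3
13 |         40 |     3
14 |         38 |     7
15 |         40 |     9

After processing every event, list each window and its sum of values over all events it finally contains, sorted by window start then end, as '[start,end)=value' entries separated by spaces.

i=0 t=7 v=9: → [7,14); WM=−∞
i=1 t=14 v=4: → [14,21); WM=−∞
i=2 t=17 v=5: → [14,21); WM=−∞
i=3 t=18 v=5: → [14,21); WM=15; [7,14) fires=9
i=4 t=21 v=8: → [21,28); WM=15
i=5 t=7 v=9: DROP (t<15-1); WM=15
i=6 t=33 v=6: → [28,35); WM=15
i=7 t=33 v=6: → [28,35); WM=30; [14,21) fires=14 [21,28) fires=8
i=8 t=23 v=8: DROP (t<30-1); WM=30
i=9 t=34 v=3: → [28,35); WM=30
i=10 t=36 v=1: → [35,42); WM=30
i=11 t=30 v=9: → [28,35); WM=33
i=12 t=35 v=3: → [35,42); WM=33
i=13 t=40 v=3: → [35,42); WM=33
i=14 t=38 v=7: → [35,42); WM=33
i=15 t=40 v=9: → [35,42); WM=37; [28,35) fires=24

[7,14)=9 [14,21)=14 [21,28)=8 [28,35)=24 [35,42)=23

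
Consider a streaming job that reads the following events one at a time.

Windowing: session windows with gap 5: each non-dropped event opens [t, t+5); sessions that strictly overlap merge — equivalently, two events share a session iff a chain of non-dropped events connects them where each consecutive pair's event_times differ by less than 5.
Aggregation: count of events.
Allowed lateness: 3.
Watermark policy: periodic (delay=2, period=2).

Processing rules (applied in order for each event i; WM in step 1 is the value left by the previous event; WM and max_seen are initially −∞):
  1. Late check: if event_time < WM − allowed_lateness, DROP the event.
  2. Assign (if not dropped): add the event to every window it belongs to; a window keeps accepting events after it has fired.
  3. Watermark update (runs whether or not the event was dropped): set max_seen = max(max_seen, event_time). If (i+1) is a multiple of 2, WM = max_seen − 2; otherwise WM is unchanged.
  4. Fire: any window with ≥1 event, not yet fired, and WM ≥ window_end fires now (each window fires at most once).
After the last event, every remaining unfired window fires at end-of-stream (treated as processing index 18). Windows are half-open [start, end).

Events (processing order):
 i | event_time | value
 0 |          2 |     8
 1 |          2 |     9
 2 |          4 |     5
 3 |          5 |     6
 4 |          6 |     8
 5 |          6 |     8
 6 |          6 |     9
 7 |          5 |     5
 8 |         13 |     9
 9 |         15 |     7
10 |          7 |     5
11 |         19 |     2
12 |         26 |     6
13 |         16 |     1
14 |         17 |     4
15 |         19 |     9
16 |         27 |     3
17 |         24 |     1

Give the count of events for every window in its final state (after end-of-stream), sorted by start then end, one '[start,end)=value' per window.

[2,11)=8 [13,24)=4 [24,32)=3

i=0 t=2 v=8: → [2,7); WM=−∞
i=1 t=2 v=9: → [2,7); WM=0
i=2 t=4 v=5: → [2,9); WM=0
i=3 t=5 v=6: → [2,10); WM=3
i=4 t=6 v=8: → [2,11); WM=3
i=5 t=6 v=8: → [2,11); WM=4
i=6 t=6 v=9: → [2,11); WM=4
i=7 t=5 v=5: → [2,11); WM=4
i=8 t=13 v=9: → [13,18); WM=4
i=9 t=15 v=7: → [13,20); WM=13
i=10 t=7 v=5: DROP (t<13-3); WM=13
i=11 t=19 v=2: → [13,24); WM=17
i=12 t=26 v=6: → [26,31); WM=17
i=13 t=16 v=1: → [13,24); WM=24
i=14 t=17 v=4: DROP (t<24-3); WM=24
i=15 t=19 v=9: DROP (t<24-3); WM=24
i=16 t=27 v=3: → [26,32); WM=24
i=17 t=24 v=1: → [24,32); WM=25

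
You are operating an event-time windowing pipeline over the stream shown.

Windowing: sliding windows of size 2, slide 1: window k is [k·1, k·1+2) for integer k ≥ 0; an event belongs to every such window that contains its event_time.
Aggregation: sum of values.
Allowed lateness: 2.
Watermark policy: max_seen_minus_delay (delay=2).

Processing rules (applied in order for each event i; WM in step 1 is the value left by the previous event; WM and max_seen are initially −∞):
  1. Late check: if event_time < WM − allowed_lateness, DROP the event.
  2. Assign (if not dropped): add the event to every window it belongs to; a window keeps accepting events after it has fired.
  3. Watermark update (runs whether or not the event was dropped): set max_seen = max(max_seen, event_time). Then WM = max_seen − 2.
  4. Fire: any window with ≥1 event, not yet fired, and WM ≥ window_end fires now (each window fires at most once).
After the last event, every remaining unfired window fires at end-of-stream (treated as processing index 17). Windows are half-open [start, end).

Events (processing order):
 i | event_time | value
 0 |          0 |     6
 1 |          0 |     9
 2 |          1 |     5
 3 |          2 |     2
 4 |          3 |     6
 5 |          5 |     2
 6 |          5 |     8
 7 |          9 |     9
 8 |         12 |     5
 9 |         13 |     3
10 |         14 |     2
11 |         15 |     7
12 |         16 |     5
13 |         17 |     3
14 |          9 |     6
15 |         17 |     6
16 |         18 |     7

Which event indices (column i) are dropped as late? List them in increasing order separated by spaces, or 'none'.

i=0 t=0 v=6: → [0,2); WM=-2
i=1 t=0 v=9: → [0,2); WM=-2
i=2 t=1 v=5: → [1,3),[0,2); WM=-1
i=3 t=2 v=2: → [2,4),[1,3); WM=0
i=4 t=3 v=6: → [3,5),[2,4); WM=1
i=5 t=5 v=2: → [5,7),[4,6); WM=3; [0,2) fires=20 [1,3) fires=7
i=6 t=5 v=8: → [5,7),[4,6); WM=3
i=7 t=9 v=9: → [9,11),[8,10); WM=7; [2,4) fires=8 [3,5) fires=6 [4,6) fires=10 [5,7) fires=10
i=8 t=12 v=5: → [12,14),[11,13); WM=10; [8,10) fires=9
i=9 t=13 v=3: → [13,15),[12,14); WM=11; [9,11) fires=9
i=10 t=14 v=2: → [14,16),[13,15); WM=12
i=11 t=15 v=7: → [15,17),[14,16); WM=13; [11,13) fires=5
i=12 t=16 v=5: → [16,18),[15,17); WM=14; [12,14) fires=8
i=13 t=17 v=3: → [17,19),[16,18); WM=15; [13,15) fires=5
i=14 t=9 v=6: DROP (t<15-2); WM=15
i=15 t=17 v=6: → [17,19),[16,18); WM=15
i=16 t=18 v=7: → [18,20),[17,19); WM=16; [14,16) fires=9

14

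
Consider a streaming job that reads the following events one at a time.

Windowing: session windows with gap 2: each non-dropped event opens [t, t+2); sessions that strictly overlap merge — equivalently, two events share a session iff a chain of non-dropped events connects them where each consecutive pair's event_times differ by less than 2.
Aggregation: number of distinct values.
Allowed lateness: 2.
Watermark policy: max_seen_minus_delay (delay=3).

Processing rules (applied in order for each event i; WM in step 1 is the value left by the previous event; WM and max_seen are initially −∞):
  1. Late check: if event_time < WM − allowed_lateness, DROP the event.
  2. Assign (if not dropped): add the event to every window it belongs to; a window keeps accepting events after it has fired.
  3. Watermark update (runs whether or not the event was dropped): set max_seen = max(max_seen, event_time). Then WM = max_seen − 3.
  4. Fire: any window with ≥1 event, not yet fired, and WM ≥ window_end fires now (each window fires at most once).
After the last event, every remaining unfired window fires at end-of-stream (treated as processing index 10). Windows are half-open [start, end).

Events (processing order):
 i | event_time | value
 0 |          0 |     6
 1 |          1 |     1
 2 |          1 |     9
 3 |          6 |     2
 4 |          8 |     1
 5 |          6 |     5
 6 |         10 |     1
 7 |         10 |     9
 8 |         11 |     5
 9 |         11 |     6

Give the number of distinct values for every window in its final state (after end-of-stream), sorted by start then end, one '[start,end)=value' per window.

i=0 t=0 v=6: → [0,2); WM=-3
i=1 t=1 v=1: → [0,3); WM=-2
i=2 t=1 v=9: → [0,3); WM=-2
i=3 t=6 v=2: → [6,8); WM=3
i=4 t=8 v=1: → [8,10); WM=5
i=5 t=6 v=5: → [6,8); WM=5
i=6 t=10 v=1: → [10,12); WM=7
i=7 t=10 v=9: → [10,12); WM=7
i=8 t=11 v=5: → [10,13); WM=8
i=9 t=11 v=6: → [10,13); WM=8

[0,3)=3 [6,8)=2 [8,10)=1 [10,13)=4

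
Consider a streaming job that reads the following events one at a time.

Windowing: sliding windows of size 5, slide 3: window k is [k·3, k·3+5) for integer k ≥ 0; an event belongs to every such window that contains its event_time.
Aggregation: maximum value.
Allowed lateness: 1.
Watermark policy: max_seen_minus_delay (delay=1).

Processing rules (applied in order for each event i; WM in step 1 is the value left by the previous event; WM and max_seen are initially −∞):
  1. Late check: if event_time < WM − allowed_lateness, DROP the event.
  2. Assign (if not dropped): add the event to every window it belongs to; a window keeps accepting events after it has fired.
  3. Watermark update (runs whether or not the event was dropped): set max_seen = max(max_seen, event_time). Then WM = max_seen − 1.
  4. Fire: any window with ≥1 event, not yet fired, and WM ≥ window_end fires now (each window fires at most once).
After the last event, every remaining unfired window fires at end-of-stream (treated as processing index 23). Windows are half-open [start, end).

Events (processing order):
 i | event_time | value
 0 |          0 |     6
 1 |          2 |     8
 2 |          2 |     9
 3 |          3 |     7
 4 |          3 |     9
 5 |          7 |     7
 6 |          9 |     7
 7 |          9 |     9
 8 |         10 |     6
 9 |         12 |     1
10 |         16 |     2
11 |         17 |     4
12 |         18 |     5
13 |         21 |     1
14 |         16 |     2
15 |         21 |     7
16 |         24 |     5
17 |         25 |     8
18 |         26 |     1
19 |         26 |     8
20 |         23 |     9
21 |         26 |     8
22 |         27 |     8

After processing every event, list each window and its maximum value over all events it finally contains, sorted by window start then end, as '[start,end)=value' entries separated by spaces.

i=0 t=0 v=6: → [0,5); WM=-1
i=1 t=2 v=8: → [0,5); WM=1
i=2 t=2 v=9: → [0,5); WM=1
i=3 t=3 v=7: → [3,8),[0,5); WM=2
i=4 t=3 v=9: → [3,8),[0,5); WM=2
i=5 t=7 v=7: → [6,11),[3,8); WM=6; [0,5) fires=9
i=6 t=9 v=7: → [9,14),[6,11); WM=8; [3,8) fires=9
i=7 t=9 v=9: → [9,14),[6,11); WM=8
i=8 t=10 v=6: → [9,14),[6,11); WM=9
i=9 t=12 v=1: → [12,17),[9,14); WM=11; [6,11) fires=9
i=10 t=16 v=2: → [15,20),[12,17); WM=15; [9,14) fires=9
i=11 t=17 v=4: → [15,20); WM=16
i=12 t=18 v=5: → [18,23),[15,20); WM=17; [12,17) fires=2
i=13 t=21 v=1: → [21,26),[18,23); WM=20; [15,20) fires=5
i=14 t=16 v=2: DROP (t<20-1); WM=20
i=15 t=21 v=7: → [21,26),[18,23); WM=20
i=16 t=24 v=5: → [24,29),[21,26); WM=23; [18,23) fires=7
i=17 t=25 v=8: → [24,29),[21,26); WM=24
i=18 t=26 v=1: → [24,29); WM=25
i=19 t=26 v=8: → [24,29); WM=25
i=20 t=23 v=9: DROP (t<25-1); WM=25
i=21 t=26 v=8: → [24,29); WM=25
i=22 t=27 v=8: → [27,32),[24,29); WM=26; [21,26) fires=8

[0,5)=9 [3,8)=9 [6,11)=9 [9,14)=9 [12,17)=2 [15,20)=5 [18,23)=7 [21,26)=8 [24,29)=8 [27,32)=8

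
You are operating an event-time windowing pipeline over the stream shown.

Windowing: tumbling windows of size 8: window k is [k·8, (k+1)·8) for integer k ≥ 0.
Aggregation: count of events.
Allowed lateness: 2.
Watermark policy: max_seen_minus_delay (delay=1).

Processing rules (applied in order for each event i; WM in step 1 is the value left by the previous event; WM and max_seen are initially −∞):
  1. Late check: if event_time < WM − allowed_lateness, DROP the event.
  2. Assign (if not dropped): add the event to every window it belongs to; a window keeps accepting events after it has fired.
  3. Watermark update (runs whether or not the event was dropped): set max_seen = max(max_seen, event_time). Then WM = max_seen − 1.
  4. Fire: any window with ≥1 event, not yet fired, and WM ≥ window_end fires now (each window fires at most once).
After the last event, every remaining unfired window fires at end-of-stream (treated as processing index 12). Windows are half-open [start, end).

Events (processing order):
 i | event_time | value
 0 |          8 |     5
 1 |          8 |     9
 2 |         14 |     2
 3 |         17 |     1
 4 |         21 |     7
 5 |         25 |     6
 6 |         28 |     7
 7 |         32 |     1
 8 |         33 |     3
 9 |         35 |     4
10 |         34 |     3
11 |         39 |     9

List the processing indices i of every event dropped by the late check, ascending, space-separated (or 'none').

none

i=0 t=8 v=5: → [8,16); WM=7
i=1 t=8 v=9: → [8,16); WM=7
i=2 t=14 v=2: → [8,16); WM=13
i=3 t=17 v=1: → [16,24); WM=16; [8,16) fires=3
i=4 t=21 v=7: → [16,24); WM=20
i=5 t=25 v=6: → [24,32); WM=24; [16,24) fires=2
i=6 t=28 v=7: → [24,32); WM=27
i=7 t=32 v=1: → [32,40); WM=31
i=8 t=33 v=3: → [32,40); WM=32; [24,32) fires=2
i=9 t=35 v=4: → [32,40); WM=34
i=10 t=34 v=3: → [32,40); WM=34
i=11 t=39 v=9: → [32,40); WM=38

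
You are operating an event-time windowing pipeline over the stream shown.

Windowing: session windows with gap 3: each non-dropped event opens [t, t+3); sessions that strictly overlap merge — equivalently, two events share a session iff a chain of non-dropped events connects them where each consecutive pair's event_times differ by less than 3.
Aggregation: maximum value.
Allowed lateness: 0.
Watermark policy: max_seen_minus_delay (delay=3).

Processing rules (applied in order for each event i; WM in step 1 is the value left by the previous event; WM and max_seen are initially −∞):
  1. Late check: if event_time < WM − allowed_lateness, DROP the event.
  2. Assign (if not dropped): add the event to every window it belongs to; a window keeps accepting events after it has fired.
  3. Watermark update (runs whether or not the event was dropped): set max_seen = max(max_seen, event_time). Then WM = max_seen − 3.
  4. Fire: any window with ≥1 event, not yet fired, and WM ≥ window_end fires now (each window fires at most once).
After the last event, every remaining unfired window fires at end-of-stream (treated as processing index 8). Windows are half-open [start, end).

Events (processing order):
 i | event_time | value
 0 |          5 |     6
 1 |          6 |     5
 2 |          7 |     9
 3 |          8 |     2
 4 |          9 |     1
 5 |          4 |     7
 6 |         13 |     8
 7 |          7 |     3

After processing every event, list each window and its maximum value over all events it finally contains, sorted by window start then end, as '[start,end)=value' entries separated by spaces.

i=0 t=5 v=6: → [5,8); WM=2
i=1 t=6 v=5: → [5,9); WM=3
i=2 t=7 v=9: → [5,10); WM=4
i=3 t=8 v=2: → [5,11); WM=5
i=4 t=9 v=1: → [5,12); WM=6
i=5 t=4 v=7: DROP (t<6-0); WM=6
i=6 t=13 v=8: → [13,16); WM=10
i=7 t=7 v=3: DROP (t<10-0); WM=10

[5,12)=9 [13,16)=8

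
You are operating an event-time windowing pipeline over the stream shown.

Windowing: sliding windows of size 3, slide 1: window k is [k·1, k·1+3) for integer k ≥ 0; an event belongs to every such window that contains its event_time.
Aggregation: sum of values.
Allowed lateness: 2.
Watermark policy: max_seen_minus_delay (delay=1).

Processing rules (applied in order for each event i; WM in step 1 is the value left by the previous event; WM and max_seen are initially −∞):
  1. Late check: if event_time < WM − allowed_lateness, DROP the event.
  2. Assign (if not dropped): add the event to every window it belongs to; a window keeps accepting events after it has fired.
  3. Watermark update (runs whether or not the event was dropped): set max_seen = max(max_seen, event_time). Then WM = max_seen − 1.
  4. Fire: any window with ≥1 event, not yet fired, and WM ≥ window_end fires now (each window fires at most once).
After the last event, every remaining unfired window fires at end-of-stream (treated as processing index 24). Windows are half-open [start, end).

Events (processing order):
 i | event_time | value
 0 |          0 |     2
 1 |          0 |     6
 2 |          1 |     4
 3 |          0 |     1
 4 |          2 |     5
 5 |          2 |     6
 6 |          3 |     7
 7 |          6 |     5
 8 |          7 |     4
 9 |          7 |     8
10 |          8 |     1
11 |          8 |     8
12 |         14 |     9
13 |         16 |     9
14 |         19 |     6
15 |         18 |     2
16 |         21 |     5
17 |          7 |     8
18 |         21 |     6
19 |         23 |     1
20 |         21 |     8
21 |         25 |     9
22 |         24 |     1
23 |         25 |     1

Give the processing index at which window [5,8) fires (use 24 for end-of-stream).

i=0 t=0 v=2: → [0,3); WM=-1
i=1 t=0 v=6: → [0,3); WM=-1
i=2 t=1 v=4: → [1,4),[0,3); WM=0
i=3 t=0 v=1: → [0,3); WM=0
i=4 t=2 v=5: → [2,5),[1,4),[0,3); WM=1
i=5 t=2 v=6: → [2,5),[1,4),[0,3); WM=1
i=6 t=3 v=7: → [3,6),[2,5),[1,4); WM=2
i=7 t=6 v=5: → [6,9),[5,8),[4,7); WM=5; [0,3) fires=24 [1,4) fires=22 [2,5) fires=18
i=8 t=7 v=4: → [7,10),[6,9),[5,8); WM=6; [3,6) fires=7
i=9 t=7 v=8: → [7,10),[6,9),[5,8); WM=6
i=10 t=8 v=1: → [8,11),[7,10),[6,9); WM=7; [4,7) fires=5
i=11 t=8 v=8: → [8,11),[7,10),[6,9); WM=7
i=12 t=14 v=9: → [14,17),[13,16),[12,15); WM=13; [5,8) fires=17 [6,9) fires=26 [7,10) fires=21 [8,11) fires=9
i=13 t=16 v=9: → [16,19),[15,18),[14,17); WM=15; [12,15) fires=9
i=14 t=19 v=6: → [19,22),[18,21),[17,20); WM=18; [13,16) fires=9 [14,17) fires=18 [15,18) fires=9
i=15 t=18 v=2: → [18,21),[17,20),[16,19); WM=18
i=16 t=21 v=5: → [21,24),[20,23),[19,22); WM=20; [16,19) fires=11 [17,20) fires=8
i=17 t=7 v=8: DROP (t<20-2); WM=20
i=18 t=21 v=6: → [21,24),[20,23),[19,22); WM=20
i=19 t=23 v=1: → [23,26),[22,25),[21,24); WM=22; [18,21) fires=8 [19,22) fires=17
i=20 t=21 v=8: → [21,24),[20,23),[19,22); WM=22
i=21 t=25 v=9: → [25,28),[24,27),[23,26); WM=24; [20,23) fires=19 [21,24) fires=20
i=22 t=24 v=1: → [24,27),[23,26),[22,25); WM=24
i=23 t=25 v=1: → [25,28),[24,27),[23,26); WM=24

12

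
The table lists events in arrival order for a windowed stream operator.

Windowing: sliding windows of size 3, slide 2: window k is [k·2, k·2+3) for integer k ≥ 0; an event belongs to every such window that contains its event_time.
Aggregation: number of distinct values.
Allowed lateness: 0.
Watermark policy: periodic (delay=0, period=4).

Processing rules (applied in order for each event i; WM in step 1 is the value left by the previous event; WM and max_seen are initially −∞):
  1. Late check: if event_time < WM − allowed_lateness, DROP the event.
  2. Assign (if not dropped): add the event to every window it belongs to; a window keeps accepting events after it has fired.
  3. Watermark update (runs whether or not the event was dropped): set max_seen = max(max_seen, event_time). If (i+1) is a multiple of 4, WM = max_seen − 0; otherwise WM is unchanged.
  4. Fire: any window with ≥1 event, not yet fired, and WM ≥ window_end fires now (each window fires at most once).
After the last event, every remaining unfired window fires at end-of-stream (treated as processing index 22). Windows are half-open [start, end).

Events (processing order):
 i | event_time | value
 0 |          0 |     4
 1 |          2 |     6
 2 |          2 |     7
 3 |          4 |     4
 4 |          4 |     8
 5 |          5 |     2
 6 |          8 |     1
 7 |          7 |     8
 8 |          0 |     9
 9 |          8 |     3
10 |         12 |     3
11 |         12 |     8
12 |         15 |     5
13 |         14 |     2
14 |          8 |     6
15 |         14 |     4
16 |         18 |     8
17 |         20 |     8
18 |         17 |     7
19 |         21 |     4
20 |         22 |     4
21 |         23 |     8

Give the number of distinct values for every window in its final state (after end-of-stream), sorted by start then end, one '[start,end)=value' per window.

[0,3)=3 [2,5)=4 [4,7)=3 [6,9)=3 [8,11)=2 [10,13)=2 [12,15)=4 [14,17)=3 [16,19)=2 [18,21)=1 [20,23)=2 [22,25)=2

i=0 t=0 v=4: → [0,3); WM=−∞
i=1 t=2 v=6: → [2,5),[0,3); WM=−∞
i=2 t=2 v=7: → [2,5),[0,3); WM=−∞
i=3 t=4 v=4: → [4,7),[2,5); WM=4; [0,3) fires=3
i=4 t=4 v=8: → [4,7),[2,5); WM=4
i=5 t=5 v=2: → [4,7); WM=4
i=6 t=8 v=1: → [8,11),[6,9); WM=4
i=7 t=7 v=8: → [6,9); WM=8; [2,5) fires=4 [4,7) fires=3
i=8 t=0 v=9: DROP (t<8-0); WM=8
i=9 t=8 v=3: → [8,11),[6,9); WM=8
i=10 t=12 v=3: → [12,15),[10,13); WM=8
i=11 t=12 v=8: → [12,15),[10,13); WM=12; [6,9) fires=3 [8,11) fires=2
i=12 t=15 v=5: → [14,17); WM=12
i=13 t=14 v=2: → [14,17),[12,15); WM=12
i=14 t=8 v=6: DROP (t<12-0); WM=12
i=15 t=14 v=4: → [14,17),[12,15); WM=15; [10,13) fires=2 [12,15) fires=4
i=16 t=18 v=8: → [18,21),[16,19); WM=15
i=17 t=20 v=8: → [20,23),[18,21); WM=15
i=18 t=17 v=7: → [16,19); WM=15
i=19 t=21 v=4: → [20,23); WM=21; [14,17) fires=3 [16,19) fires=2 [18,21) fires=1
i=20 t=22 v=4: → [22,25),[20,23); WM=21
i=21 t=23 v=8: → [22,25); WM=21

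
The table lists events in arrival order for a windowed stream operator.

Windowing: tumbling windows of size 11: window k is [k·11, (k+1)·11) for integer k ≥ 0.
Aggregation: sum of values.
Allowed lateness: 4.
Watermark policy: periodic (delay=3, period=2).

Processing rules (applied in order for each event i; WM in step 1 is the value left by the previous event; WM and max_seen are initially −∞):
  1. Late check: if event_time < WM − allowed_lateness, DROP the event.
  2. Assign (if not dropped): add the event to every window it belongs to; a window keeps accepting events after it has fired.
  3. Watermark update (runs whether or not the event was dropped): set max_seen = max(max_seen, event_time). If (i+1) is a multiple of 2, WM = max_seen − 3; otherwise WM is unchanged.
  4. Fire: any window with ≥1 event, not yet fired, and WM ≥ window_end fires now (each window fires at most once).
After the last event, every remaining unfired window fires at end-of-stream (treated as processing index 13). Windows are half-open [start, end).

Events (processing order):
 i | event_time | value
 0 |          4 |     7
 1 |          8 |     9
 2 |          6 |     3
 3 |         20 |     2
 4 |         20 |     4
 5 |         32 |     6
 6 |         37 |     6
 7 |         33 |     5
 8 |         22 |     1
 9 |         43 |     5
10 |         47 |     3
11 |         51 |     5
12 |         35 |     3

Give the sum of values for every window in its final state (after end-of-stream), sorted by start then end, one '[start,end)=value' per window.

i=0 t=4 v=7: → [0,11); WM=−∞
i=1 t=8 v=9: → [0,11); WM=5
i=2 t=6 v=3: → [0,11); WM=5
i=3 t=20 v=2: → [11,22); WM=17; [0,11) fires=19
i=4 t=20 v=4: → [11,22); WM=17
i=5 t=32 v=6: → [22,33); WM=29; [11,22) fires=6
i=6 t=37 v=6: → [33,44); WM=29
i=7 t=33 v=5: → [33,44); WM=34; [22,33) fires=6
i=8 t=22 v=1: DROP (t<34-4); WM=34
i=9 t=43 v=5: → [33,44); WM=40
i=10 t=47 v=3: → [44,55); WM=40
i=11 t=51 v=5: → [44,55); WM=48; [33,44) fires=16
i=12 t=35 v=3: DROP (t<48-4); WM=48

[0,11)=19 [11,22)=6 [22,33)=6 [33,44)=16 [44,55)=8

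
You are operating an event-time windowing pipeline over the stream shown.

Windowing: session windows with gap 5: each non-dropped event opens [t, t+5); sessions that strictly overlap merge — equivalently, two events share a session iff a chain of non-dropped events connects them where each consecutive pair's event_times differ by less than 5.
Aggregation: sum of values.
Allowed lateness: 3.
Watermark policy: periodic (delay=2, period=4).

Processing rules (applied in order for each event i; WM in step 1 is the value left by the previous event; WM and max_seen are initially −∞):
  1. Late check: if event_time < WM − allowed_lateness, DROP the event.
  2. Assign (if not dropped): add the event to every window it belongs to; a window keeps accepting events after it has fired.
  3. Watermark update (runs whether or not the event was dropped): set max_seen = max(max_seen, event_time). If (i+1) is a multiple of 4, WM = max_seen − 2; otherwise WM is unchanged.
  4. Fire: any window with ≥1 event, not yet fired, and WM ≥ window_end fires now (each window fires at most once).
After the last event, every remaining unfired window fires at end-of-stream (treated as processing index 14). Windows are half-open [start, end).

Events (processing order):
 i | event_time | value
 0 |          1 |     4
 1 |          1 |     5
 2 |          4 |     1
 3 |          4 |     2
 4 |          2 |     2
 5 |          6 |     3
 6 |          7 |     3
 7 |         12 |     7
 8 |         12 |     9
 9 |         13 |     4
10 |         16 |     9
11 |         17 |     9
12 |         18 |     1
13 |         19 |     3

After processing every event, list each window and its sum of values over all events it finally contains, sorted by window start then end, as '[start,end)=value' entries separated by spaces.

[1,12)=20 [12,24)=42

i=0 t=1 v=4: → [1,6); WM=−∞
i=1 t=1 v=5: → [1,6); WM=−∞
i=2 t=4 v=1: → [1,9); WM=−∞
i=3 t=4 v=2: → [1,9); WM=2
i=4 t=2 v=2: → [1,9); WM=2
i=5 t=6 v=3: → [1,11); WM=2
i=6 t=7 v=3: → [1,12); WM=2
i=7 t=12 v=7: → [12,17); WM=10
i=8 t=12 v=9: → [12,17); WM=10
i=9 t=13 v=4: → [12,18); WM=10
i=10 t=16 v=9: → [12,21); WM=10
i=11 t=17 v=9: → [12,22); WM=15
i=12 t=18 v=1: → [12,23); WM=15
i=13 t=19 v=3: → [12,24); WM=15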